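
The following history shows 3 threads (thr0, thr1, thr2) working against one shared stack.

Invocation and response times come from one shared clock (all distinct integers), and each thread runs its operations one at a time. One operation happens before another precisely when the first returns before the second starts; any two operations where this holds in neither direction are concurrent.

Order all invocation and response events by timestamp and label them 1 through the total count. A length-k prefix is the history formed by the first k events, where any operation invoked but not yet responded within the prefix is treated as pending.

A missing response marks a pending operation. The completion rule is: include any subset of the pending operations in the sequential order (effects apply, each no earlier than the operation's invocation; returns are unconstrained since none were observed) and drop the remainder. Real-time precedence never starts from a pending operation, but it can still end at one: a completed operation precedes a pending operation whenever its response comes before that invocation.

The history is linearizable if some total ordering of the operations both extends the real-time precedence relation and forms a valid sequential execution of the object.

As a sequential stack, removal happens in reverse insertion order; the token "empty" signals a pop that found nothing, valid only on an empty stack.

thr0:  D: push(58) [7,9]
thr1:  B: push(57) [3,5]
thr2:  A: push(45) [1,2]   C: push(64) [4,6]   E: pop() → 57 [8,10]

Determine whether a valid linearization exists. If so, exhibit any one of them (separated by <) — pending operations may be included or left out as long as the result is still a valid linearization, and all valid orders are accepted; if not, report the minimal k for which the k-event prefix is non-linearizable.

step 1: A push(45) — stack <45>
step 2: C push(64) — stack <45,64>
step 3: B push(57) — stack <45,64,57>
step 4: E pop() → 57 — stack <45,64>
step 5: D push(58) — stack <45,64,58>

linearizable — witness: A < C < B < E < D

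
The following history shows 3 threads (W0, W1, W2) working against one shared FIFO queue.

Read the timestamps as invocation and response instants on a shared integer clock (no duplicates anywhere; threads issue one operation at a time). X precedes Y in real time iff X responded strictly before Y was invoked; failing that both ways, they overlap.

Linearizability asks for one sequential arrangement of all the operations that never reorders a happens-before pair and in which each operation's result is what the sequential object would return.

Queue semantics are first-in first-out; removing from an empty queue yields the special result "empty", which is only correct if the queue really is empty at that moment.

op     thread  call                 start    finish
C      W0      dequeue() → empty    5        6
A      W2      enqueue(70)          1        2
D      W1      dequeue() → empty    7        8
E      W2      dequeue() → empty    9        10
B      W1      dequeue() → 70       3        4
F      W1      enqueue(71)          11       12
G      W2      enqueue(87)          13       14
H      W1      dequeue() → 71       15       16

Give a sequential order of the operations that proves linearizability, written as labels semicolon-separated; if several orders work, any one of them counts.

after step 1 (A enqueue(70)): queue <70>
after step 2 (B dequeue() → 70): queue <>
after step 3 (C dequeue() → empty): queue <>
after step 4 (D dequeue() → empty): queue <>
after step 5 (E dequeue() → empty): queue <>
after step 6 (F enqueue(71)): queue <71>
after step 7 (G enqueue(87)): queue <71,87>
after step 8 (H dequeue() → 71): queue <87>

A; B; C; D; E; F; G; H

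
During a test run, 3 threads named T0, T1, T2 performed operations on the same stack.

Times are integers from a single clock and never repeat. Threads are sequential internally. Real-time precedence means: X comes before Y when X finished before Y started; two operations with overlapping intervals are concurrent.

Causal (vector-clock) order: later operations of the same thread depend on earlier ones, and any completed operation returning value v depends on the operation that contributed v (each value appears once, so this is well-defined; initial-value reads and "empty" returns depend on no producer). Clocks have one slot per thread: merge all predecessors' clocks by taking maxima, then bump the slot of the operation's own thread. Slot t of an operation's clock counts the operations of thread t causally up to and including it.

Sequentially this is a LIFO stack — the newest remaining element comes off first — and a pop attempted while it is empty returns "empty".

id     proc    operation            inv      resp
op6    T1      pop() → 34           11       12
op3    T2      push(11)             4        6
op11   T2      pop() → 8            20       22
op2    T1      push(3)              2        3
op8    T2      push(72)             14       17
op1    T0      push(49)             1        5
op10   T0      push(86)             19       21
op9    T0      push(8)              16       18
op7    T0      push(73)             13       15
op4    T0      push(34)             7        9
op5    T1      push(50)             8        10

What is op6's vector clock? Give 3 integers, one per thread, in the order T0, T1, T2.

(2, 3, 0)

VC(op3, invoked at 4): no causal predecessors; +1 on T2 → (0, 0, 1)
VC(op2, invoked at 2): no causal predecessors; +1 on T1 → (0, 1, 0)
VC(op1, invoked at 1): no causal predecessors; +1 on T0 → (1, 0, 0)
VC(op8, invoked at 14): max of VC(op3)=(0, 0, 1), then +1 on thread T2 → (0, 0, 2)
VC(op5, invoked at 8): max of VC(op2)=(0, 1, 0), then +1 on thread T1 → (0, 2, 0)
VC(op4, invoked at 7): max of VC(op1)=(1, 0, 0), then +1 on thread T0 → (2, 0, 0)
VC(op7, invoked at 13): max of VC(op4)=(2, 0, 0), then +1 on thread T0 → (3, 0, 0)
VC(op9, invoked at 16): max of VC(op7)=(3, 0, 0), then +1 on thread T0 → (4, 0, 0)
VC(op6, invoked at 11): max of VC(op4)=(2, 0, 0), VC(op5)=(0, 2, 0), then +1 on thread T1 → (2, 3, 0)
VC(op10, invoked at 19): max of VC(op9)=(4, 0, 0), then +1 on thread T0 → (5, 0, 0)
VC(op11, invoked at 20): max of VC(op8)=(0, 0, 2), VC(op9)=(4, 0, 0), then +1 on thread T2 → (4, 0, 3)
target: VC(op6) = (2, 3, 0)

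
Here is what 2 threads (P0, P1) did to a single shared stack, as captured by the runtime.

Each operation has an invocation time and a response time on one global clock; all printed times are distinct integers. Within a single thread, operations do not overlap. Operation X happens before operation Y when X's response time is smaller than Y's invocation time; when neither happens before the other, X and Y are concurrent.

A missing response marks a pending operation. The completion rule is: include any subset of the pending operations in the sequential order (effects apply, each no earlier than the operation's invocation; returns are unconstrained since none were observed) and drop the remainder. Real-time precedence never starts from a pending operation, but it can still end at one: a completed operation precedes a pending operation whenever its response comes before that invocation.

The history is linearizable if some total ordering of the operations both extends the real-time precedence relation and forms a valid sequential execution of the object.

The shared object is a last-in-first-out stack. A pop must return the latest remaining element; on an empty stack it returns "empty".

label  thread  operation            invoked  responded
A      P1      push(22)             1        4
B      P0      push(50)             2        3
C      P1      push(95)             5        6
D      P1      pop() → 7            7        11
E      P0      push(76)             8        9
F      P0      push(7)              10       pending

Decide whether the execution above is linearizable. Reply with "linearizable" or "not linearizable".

one valid linearization: A, B, C, E, F, D
1. A push(22), leaving stack <22>
2. B push(50), leaving stack <22,50>
3. C push(95), leaving stack <22,50,95>
4. E push(76), leaving stack <22,50,95,76>
5. F push(7) (pending, included), leaving stack <22,50,95,76,7>
6. D pop() → 7, leaving stack <22,50,95,76>

linearizable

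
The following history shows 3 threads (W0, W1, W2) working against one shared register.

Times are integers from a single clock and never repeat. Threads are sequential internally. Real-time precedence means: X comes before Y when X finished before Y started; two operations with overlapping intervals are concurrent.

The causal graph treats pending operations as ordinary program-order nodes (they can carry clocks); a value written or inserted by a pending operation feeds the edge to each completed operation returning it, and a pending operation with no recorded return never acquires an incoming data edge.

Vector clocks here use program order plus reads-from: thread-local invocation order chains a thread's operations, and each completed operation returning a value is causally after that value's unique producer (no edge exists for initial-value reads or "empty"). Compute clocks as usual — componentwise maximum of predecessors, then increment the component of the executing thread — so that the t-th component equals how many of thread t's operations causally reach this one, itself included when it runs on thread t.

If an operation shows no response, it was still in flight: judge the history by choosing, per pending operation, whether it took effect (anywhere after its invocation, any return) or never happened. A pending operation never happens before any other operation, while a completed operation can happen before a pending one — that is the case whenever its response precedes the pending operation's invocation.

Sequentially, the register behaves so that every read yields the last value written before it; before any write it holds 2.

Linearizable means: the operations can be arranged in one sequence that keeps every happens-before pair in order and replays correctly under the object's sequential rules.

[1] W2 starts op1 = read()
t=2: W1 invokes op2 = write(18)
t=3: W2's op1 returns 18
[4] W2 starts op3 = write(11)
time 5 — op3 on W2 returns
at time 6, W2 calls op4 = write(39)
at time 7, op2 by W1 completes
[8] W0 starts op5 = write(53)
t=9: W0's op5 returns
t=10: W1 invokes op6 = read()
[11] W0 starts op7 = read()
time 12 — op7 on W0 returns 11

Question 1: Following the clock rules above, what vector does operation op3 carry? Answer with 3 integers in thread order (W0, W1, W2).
root op op2, invoked 2: fresh clock plus W1's own tick → (0, 1, 0)
root op op5, invoked 8: fresh clock plus W0's own tick → (1, 0, 0)
invoked at 1, op1 merges VC(op2)=(0, 1, 0) and bumps W2's slot → (0, 1, 1)
invoked at 10, op6 merges VC(op2)=(0, 1, 0) and bumps W1's slot → (0, 2, 0)
invoked at 4, op3 merges VC(op1)=(0, 1, 1) and bumps W2's slot → (0, 1, 2)
invoked at 6, op4 merges VC(op3)=(0, 1, 2) and bumps W2's slot → (0, 1, 3)
invoked at 11, op7 merges VC(op3)=(0, 1, 2), VC(op5)=(1, 0, 0) and bumps W0's slot → (2, 1, 2)
target: VC(op3) = (0, 1, 2)

(0, 1, 2)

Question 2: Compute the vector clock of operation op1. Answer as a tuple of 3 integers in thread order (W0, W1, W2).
op2 (invocation 2): nothing precedes it; W1's component alone gives (0, 1, 0)
op5 (invocation 8): nothing precedes it; W0's component alone gives (1, 0, 0)
merge at op1 (invoked 1): VC(op2)=(0, 1, 0), own-thread bump on W2 → (0, 1, 1)
merge at op6 (invoked 10): VC(op2)=(0, 1, 0), own-thread bump on W1 → (0, 2, 0)
merge at op3 (invoked 4): VC(op1)=(0, 1, 1), own-thread bump on W2 → (0, 1, 2)
merge at op4 (invoked 6): VC(op3)=(0, 1, 2), own-thread bump on W2 → (0, 1, 3)
merge at op7 (invoked 11): VC(op3)=(0, 1, 2), VC(op5)=(1, 0, 0), own-thread bump on W0 → (2, 1, 2)
target: VC(op1) = (0, 1, 1)

(0, 1, 1)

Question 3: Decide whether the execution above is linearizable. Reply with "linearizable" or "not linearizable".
through event 11 a valid linearization exists; event 12 (op7 responding at time 12) ends that
no legal order exists: 3 real-time-consistent candidates over 5 completed register operations, all rejected
no escape via the 2 pending operations (op4, op6): every completion choice fails
take op1, op2, op3, op5, op7 (pending dropped): step 1 already fails, because op1 read() → 18 cannot occur there
take op1, op3, op2, op5, op7 (pending dropped): step 1 already fails, because op1 read() → 18 cannot occur there

not linearizable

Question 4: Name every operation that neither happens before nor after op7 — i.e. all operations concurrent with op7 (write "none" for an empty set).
op7 spans [11,12]: anything still running between times 11 and 12 counts as concurrent
op1 [1,3]: before
op2 [2,7]: before
op3 [4,5]: before
op4 [6,…): concurrent
op5 [8,9]: before
op6 [10,…): concurrent

op4, op6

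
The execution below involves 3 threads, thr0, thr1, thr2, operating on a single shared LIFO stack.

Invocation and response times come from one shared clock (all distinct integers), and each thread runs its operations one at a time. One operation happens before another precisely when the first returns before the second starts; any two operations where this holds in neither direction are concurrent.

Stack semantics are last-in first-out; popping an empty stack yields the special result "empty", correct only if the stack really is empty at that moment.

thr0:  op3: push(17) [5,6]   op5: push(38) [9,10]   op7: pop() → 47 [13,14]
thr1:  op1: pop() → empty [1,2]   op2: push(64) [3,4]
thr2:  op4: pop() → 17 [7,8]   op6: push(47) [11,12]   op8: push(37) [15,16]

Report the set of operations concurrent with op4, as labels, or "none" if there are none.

none

op4 spans [7,8]; an op avoiding the whole window 7..8 is ordered, any other is concurrent
op1 [1,2]: before
op2 [3,4]: before
op3 [5,6]: before
op5 [9,10]: after
op6 [11,12]: after
op7 [13,14]: after
op8 [15,16]: after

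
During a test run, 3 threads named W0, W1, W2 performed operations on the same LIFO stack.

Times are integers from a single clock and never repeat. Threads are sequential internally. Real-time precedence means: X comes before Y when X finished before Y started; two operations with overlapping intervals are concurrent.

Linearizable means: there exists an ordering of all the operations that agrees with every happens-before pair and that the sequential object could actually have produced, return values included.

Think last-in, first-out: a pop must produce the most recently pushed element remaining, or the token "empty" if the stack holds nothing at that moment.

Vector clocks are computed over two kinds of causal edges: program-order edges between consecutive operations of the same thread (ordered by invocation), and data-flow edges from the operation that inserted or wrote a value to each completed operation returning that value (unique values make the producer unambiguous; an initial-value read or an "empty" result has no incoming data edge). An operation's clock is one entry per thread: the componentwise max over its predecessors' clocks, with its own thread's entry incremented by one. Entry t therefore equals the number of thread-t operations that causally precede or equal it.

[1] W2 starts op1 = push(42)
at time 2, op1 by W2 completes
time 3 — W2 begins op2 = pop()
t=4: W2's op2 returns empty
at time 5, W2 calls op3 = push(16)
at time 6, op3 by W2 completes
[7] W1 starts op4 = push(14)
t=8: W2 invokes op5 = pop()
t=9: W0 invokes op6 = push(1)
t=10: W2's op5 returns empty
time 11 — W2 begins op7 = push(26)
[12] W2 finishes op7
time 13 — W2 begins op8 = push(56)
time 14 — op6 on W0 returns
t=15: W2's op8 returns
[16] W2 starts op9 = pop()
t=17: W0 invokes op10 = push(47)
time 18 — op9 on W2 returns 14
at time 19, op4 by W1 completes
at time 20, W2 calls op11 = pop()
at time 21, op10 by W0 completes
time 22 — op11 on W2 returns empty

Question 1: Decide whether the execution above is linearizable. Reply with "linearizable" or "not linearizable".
cut after 3 events: linearizable; cut after 4 events (op2 responds, time 4): not linearizable
exactly one order of the 2 completed ops respects real time; the LIFO stack replay fails
take op1, op2: step 2 already fails, because op2 pop() → empty cannot occur there

not linearizable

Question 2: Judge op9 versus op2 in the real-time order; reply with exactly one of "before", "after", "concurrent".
op9 spans [16,18], op2 spans [3,4]
resp(op2)=4 < inv(op9)=16

after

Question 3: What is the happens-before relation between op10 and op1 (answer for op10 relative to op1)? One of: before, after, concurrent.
op10 spans [17,21], op1 spans [1,2]
resp(op1)=2 < inv(op10)=17

after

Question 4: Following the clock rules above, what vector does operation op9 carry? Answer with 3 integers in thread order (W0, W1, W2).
op1, invoked 1, has no incoming edges; only W2's bump applies → (0, 0, 1)
op4, invoked 7, has no incoming edges; only W1's bump applies → (0, 1, 0)
op6, invoked 9, has no incoming edges; only W0's bump applies → (1, 0, 0)
merge at op2 (invoked 3): VC(op1)=(0, 0, 1), own-thread bump on W2 → (0, 0, 2)
merge at op10 (invoked 17): VC(op6)=(1, 0, 0), own-thread bump on W0 → (2, 0, 0)
merge at op3 (invoked 5): VC(op2)=(0, 0, 2), own-thread bump on W2 → (0, 0, 3)
merge at op5 (invoked 8): VC(op3)=(0, 0, 3), own-thread bump on W2 → (0, 0, 4)
merge at op7 (invoked 11): VC(op5)=(0, 0, 4), own-thread bump on W2 → (0, 0, 5)
merge at op8 (invoked 13): VC(op7)=(0, 0, 5), own-thread bump on W2 → (0, 0, 6)
merge at op9 (invoked 16): VC(op4)=(0, 1, 0), VC(op8)=(0, 0, 6), own-thread bump on W2 → (0, 1, 7)
merge at op11 (invoked 20): VC(op9)=(0, 1, 7), own-thread bump on W2 → (0, 1, 8)
target: VC(op9) = (0, 1, 7)

(0, 1, 7)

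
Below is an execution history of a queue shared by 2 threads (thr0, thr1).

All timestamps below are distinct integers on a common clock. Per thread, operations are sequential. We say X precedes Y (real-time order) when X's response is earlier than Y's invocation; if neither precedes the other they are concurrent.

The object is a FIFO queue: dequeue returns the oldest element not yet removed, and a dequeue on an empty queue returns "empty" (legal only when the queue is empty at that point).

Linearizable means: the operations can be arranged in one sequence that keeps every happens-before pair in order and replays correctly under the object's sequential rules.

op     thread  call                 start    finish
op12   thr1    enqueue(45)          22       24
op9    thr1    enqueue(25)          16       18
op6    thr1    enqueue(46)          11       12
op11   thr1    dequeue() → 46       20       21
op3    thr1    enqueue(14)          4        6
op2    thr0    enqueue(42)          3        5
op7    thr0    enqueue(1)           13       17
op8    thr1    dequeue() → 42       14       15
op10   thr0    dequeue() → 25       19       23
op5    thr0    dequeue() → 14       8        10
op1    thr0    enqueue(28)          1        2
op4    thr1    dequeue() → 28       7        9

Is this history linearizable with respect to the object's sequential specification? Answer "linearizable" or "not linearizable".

a witness: op1, op3, op2, op4, op5, op6, op8, op9, op7, op11, op10, op12
1. op1 enqueue(28), leaving queue <28>
2. op3 enqueue(14), leaving queue <28,14>
3. op2 enqueue(42), leaving queue <28,14,42>
4. op4 dequeue() → 28, leaving queue <14,42>
5. op5 dequeue() → 14, leaving queue <42>
6. op6 enqueue(46), leaving queue <42,46>
7. op8 dequeue() → 42, leaving queue <46>
8. op9 enqueue(25), leaving queue <46,25>
9. op7 enqueue(1), leaving queue <46,25,1>
10. op11 dequeue() → 46, leaving queue <25,1>
11. op10 dequeue() → 25, leaving queue <1>
12. op12 enqueue(45), leaving queue <1,45>

linearizable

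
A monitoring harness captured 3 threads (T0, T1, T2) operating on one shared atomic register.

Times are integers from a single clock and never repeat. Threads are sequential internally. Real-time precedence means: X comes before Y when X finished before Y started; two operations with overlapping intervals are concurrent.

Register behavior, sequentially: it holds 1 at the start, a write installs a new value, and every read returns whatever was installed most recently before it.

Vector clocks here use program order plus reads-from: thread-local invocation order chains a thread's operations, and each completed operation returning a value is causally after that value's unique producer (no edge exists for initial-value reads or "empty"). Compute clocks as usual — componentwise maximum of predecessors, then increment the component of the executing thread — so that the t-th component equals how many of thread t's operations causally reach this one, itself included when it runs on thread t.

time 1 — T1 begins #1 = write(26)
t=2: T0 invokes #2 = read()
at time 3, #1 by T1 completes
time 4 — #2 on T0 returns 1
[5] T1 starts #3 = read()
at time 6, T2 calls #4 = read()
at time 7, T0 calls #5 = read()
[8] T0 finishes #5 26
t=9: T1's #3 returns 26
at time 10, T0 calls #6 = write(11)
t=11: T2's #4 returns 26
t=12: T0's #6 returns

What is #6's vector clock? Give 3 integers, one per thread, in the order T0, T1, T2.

root op #1, invoked 1: fresh clock plus T1's own tick → (0, 1, 0)
root op #2, invoked 2: fresh clock plus T0's own tick → (1, 0, 0)
VC(#4, invoked at 6): max of VC(#1)=(0, 1, 0), then +1 on thread T2 → (0, 1, 1)
VC(#3, invoked at 5): max of VC(#1)=(0, 1, 0), then +1 on thread T1 → (0, 2, 0)
VC(#5, invoked at 7): max of VC(#1)=(0, 1, 0), VC(#2)=(1, 0, 0), then +1 on thread T0 → (2, 1, 0)
VC(#6, invoked at 10): max of VC(#5)=(2, 1, 0), then +1 on thread T0 → (3, 1, 0)
target: VC(#6) = (3, 1, 0)

(3, 1, 0)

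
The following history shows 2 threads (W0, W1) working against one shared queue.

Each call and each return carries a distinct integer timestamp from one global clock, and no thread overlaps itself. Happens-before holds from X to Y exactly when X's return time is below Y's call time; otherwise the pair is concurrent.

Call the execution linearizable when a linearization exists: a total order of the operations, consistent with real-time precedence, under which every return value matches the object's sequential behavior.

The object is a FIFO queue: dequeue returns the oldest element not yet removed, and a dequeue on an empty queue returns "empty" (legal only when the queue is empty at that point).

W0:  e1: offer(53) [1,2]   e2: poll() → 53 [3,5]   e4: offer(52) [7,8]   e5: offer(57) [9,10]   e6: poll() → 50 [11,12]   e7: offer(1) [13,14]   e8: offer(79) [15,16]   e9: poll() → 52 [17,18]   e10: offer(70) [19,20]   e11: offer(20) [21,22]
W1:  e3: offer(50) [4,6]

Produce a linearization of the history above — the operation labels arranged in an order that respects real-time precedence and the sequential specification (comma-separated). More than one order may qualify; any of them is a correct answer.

1. e1 offer(53), leaving queue <53>
2. e2 poll() → 53, leaving queue <>
3. e3 offer(50), leaving queue <50>
4. e4 offer(52), leaving queue <50,52>
5. e5 offer(57), leaving queue <50,52,57>
6. e6 poll() → 50, leaving queue <52,57>
7. e7 offer(1), leaving queue <52,57,1>
8. e8 offer(79), leaving queue <52,57,1,79>
9. e9 poll() → 52, leaving queue <57,1,79>
10. e10 offer(70), leaving queue <57,1,79,70>
11. e11 offer(20), leaving queue <57,1,79,70,20>

e1, e2, e3, e4, e5, e6, e7, e8, e9, e10, e11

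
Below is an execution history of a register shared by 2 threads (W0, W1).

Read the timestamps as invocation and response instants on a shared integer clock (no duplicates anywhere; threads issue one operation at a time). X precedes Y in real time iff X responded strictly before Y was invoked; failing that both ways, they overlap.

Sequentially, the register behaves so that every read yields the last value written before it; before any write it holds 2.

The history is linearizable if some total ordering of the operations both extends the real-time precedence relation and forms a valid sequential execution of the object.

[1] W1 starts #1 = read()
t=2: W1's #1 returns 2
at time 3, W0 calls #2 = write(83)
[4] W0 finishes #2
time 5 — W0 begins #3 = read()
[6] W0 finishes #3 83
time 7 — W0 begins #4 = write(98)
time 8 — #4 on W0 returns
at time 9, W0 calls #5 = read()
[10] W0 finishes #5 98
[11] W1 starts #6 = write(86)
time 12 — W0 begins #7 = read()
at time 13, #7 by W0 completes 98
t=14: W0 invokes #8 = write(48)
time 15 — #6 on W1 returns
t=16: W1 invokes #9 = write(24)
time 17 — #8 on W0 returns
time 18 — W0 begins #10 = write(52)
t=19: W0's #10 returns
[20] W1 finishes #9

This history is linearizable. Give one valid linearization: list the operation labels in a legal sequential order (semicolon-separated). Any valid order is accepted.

#1; #2; #3; #4; #5; #7; #6; #8; #9; #10

step 1: #1 read() → 2 — value 2
step 2: #2 write(83) — value 83
step 3: #3 read() → 83 — value 83
step 4: #4 write(98) — value 98
step 5: #5 read() → 98 — value 98
step 6: #7 read() → 98 — value 98
step 7: #6 write(86) — value 86
step 8: #8 write(48) — value 48
step 9: #9 write(24) — value 24
step 10: #10 write(52) — value 52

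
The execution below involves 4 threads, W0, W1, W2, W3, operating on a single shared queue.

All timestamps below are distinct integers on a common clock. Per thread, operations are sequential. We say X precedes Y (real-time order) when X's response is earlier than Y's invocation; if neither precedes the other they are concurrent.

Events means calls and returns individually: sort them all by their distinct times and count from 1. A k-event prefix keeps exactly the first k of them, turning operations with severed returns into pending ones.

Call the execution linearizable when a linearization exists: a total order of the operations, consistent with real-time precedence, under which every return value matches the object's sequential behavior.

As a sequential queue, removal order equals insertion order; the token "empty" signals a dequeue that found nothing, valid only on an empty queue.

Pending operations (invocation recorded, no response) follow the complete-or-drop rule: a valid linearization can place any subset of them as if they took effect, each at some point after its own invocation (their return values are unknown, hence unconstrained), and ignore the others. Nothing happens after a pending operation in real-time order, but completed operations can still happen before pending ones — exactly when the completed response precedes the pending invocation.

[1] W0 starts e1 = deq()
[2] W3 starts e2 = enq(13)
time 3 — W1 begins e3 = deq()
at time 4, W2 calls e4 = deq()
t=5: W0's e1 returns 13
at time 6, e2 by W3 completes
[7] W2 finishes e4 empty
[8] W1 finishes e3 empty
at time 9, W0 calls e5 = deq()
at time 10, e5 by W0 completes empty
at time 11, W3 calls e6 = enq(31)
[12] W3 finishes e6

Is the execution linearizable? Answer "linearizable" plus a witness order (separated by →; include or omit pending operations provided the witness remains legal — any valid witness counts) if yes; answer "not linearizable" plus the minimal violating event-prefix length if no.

1. e2 enq(13), leaving queue <13>
2. e1 deq() → 13, leaving queue <>
3. e3 deq() → empty, leaving queue <>
4. e4 deq() → empty, leaving queue <>
5. e5 deq() → empty, leaving queue <>
6. e6 enq(31), leaving queue <31>

linearizable — witness: e2 → e1 → e3 → e4 → e5 → e6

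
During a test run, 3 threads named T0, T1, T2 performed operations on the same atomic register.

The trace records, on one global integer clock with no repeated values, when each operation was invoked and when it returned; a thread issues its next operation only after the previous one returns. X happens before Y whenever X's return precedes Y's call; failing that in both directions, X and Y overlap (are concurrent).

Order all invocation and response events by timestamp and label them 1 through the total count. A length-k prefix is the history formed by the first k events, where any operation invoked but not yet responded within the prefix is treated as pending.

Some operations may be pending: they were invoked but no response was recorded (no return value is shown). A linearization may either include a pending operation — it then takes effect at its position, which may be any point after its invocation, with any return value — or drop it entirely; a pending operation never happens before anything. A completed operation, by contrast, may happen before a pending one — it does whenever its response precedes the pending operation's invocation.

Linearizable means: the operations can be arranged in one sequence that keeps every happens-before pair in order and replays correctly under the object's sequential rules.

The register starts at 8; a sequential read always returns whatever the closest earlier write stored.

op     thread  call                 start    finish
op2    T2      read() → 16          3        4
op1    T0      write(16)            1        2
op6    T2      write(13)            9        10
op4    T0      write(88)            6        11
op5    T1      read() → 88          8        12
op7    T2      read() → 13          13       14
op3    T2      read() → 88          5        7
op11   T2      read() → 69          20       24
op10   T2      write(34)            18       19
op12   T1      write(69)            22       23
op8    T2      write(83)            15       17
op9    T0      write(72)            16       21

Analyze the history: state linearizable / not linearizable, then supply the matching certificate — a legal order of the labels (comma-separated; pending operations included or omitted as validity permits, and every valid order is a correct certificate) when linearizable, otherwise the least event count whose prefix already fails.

linearizable — witness: op1, op2, op4, op3, op5, op6, op7, op8, op9, op10, op12, op11

after step 1 (op1 write(16)): value 16
after step 2 (op2 read() → 16): value 16
after step 3 (op4 write(88)): value 88
after step 4 (op3 read() → 88): value 88
after step 5 (op5 read() → 88): value 88
after step 6 (op6 write(13)): value 13
after step 7 (op7 read() → 13): value 13
after step 8 (op8 write(83)): value 83
after step 9 (op9 write(72)): value 72
after step 10 (op10 write(34)): value 34
after step 11 (op12 write(69)): value 69
after step 12 (op11 read() → 69): value 69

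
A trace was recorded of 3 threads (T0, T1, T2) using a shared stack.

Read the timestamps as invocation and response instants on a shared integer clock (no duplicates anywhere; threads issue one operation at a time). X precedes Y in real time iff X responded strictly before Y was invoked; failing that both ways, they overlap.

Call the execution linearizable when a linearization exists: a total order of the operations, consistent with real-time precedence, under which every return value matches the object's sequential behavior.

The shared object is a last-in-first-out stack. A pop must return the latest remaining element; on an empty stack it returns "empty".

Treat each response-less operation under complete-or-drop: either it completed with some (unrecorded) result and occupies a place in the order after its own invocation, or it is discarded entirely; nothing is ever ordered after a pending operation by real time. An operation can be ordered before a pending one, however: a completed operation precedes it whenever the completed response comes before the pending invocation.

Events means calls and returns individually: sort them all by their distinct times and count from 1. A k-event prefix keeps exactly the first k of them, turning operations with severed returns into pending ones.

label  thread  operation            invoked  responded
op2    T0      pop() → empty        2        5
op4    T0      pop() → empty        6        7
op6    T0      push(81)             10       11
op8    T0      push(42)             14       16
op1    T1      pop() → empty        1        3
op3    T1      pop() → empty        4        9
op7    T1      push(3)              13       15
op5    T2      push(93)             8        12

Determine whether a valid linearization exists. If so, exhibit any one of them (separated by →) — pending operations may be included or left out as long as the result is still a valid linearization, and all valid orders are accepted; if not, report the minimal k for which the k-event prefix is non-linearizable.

step 1: op1 pop() → empty — stack <>
step 2: op2 pop() → empty — stack <>
step 3: op3 pop() → empty — stack <>
step 4: op4 pop() → empty — stack <>
step 5: op5 push(93) — stack <93>
step 6: op6 push(81) — stack <93,81>
step 7: op7 push(3) — stack <93,81,3>
step 8: op8 push(42) — stack <93,81,3,42>

linearizable — witness: op1 → op2 → op3 → op4 → op5 → op6 → op7 → op8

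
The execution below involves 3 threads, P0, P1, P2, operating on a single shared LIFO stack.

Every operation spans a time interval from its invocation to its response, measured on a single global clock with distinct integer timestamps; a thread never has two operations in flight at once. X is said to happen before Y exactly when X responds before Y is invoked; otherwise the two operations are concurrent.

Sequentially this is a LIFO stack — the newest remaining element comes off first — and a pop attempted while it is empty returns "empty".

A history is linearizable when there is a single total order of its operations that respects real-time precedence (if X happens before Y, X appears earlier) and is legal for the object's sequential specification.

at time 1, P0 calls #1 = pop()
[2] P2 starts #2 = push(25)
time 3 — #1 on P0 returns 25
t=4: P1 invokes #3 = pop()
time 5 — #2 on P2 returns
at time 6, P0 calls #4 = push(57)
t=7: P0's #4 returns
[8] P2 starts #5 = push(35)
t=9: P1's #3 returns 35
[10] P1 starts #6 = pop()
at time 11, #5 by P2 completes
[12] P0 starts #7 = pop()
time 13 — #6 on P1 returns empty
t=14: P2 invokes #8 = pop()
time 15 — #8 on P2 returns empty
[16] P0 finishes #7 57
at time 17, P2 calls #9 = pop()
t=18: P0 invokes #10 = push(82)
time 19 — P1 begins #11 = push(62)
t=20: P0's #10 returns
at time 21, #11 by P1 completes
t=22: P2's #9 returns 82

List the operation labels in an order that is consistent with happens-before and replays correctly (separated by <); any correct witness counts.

1. #2 push(25), leaving stack <25>
2. #1 pop() → 25, leaving stack <>
3. #4 push(57), leaving stack <57>
4. #5 push(35), leaving stack <57,35>
5. #3 pop() → 35, leaving stack <57>
6. #7 pop() → 57, leaving stack <>
7. #6 pop() → empty, leaving stack <>
8. #8 pop() → empty, leaving stack <>
9. #10 push(82), leaving stack <82>
10. #9 pop() → 82, leaving stack <>
11. #11 push(62), leaving stack <62>

#2 < #1 < #4 < #5 < #3 < #7 < #6 < #8 < #10 < #9 < #11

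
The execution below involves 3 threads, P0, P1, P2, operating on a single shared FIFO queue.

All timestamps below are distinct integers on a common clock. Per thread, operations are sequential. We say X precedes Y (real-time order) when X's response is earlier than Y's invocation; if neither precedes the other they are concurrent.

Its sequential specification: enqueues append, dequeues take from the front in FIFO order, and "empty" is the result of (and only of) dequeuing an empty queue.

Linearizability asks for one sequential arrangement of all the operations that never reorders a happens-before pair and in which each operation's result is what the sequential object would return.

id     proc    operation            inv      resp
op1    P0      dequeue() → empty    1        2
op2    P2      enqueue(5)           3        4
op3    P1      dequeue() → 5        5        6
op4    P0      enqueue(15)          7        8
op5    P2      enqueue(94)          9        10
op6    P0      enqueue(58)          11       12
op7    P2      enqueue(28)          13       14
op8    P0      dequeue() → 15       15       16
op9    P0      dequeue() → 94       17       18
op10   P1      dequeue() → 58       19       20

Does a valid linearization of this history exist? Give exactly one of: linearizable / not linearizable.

a witness: op1, op2, op3, op4, op5, op6, op7, op8, op9, op10
step 1: op1 dequeue() → empty — queue <>
step 2: op2 enqueue(5) — queue <5>
step 3: op3 dequeue() → 5 — queue <>
step 4: op4 enqueue(15) — queue <15>
step 5: op5 enqueue(94) — queue <15,94>
step 6: op6 enqueue(58) — queue <15,94,58>
step 7: op7 enqueue(28) — queue <15,94,58,28>
step 8: op8 dequeue() → 15 — queue <94,58,28>
step 9: op9 dequeue() → 94 — queue <58,28>
step 10: op10 dequeue() → 58 — queue <28>

linearizable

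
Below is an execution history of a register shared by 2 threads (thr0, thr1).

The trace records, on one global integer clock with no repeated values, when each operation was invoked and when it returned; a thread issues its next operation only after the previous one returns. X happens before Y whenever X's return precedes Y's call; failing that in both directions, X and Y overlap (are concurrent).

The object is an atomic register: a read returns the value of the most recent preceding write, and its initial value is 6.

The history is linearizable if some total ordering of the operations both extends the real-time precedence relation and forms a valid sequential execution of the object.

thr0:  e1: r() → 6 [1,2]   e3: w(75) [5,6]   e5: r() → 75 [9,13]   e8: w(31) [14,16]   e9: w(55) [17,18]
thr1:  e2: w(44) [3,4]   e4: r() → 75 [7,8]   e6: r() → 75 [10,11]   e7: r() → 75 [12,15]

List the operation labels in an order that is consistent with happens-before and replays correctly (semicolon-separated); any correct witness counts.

e1; e2; e3; e4; e5; e6; e7; e8; e9

1. e1 r() → 6, leaving value 6
2. e2 w(44), leaving value 44
3. e3 w(75), leaving value 75
4. e4 r() → 75, leaving value 75
5. e5 r() → 75, leaving value 75
6. e6 r() → 75, leaving value 75
7. e7 r() → 75, leaving value 75
8. e8 w(31), leaving value 31
9. e9 w(55), leaving value 55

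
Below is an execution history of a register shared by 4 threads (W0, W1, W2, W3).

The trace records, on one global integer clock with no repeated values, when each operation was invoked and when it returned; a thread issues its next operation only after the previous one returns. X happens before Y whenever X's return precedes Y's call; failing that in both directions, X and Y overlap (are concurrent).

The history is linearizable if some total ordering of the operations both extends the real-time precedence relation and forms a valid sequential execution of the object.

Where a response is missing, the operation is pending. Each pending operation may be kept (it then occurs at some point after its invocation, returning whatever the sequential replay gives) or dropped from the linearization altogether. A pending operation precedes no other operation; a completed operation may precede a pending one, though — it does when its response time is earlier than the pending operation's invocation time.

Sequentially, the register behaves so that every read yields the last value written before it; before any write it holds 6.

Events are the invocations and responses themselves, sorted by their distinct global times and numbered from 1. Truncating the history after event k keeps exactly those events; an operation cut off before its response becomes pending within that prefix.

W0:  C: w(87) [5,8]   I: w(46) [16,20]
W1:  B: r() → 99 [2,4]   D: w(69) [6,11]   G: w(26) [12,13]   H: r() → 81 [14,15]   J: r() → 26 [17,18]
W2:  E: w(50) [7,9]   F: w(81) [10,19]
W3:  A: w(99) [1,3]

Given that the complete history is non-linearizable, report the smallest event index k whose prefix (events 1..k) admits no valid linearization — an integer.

18

a valid linearization of events 1..17 exists, for instance A, B, C, D, E, G, F, H:
step 1: A w(99) — value 99
step 2: B r() → 99 — value 99
step 3: C w(87) — value 87
step 4: D w(69) — value 69
step 5: E w(50) — value 50
step 6: G w(26) — value 26
step 7: F w(81) (pending, included) — value 81
step 8: H r() → 81 — value 81
with event 18 included (J responding at time 18), all real-time-consistent orders fail
no completion choice of the 2 pending operations (F, I) rescues it — every subset was tried
take A, B, C, D, E, G, H, J (pending dropped): step 7 already fails, because H r() → 81 cannot occur there
take A, B, C, E, D, G, H, J (pending dropped): step 7 already fails, because H r() → 81 cannot occur there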